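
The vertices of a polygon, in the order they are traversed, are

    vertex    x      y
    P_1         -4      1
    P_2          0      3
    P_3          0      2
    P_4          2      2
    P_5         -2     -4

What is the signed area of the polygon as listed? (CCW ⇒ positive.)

-19

Apply Gauss's area formula: 2A = Σ (x_i·y_{i+1} − x_{i+1}·y_i), indices taken mod 5.
P_1→P_2: (-4)(3) − (0)(1) = -12
P_2→P_3: (0)(2) − (0)(3) = 0
P_3→P_4: (0)(2) − (2)(2) = -4
P_4→P_5: (2)(-4) − (-2)(2) = -4
P_5→P_1: (-2)(1) − (-4)(-4) = -18
Σ = -38
Signed area = Σ/2 = -19 (negative ⇒ clockwise traversal).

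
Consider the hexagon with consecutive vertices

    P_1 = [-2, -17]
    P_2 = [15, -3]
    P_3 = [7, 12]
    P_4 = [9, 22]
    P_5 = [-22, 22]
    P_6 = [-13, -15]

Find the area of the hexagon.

998.5

Σ = (261) + (201) + (46) + (682) + (616) + (191) = 1997
Area = |Σ|/2 = 998.5.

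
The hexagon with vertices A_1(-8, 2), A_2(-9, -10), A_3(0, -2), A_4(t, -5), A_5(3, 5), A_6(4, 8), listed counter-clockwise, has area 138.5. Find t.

The doubled signed area Σ (x_i y_{i+1} − x_{i+1} y_i) is linear in t.
With t=0 it equals 207; the coefficient of t is 7 (from the two edges through A_4).
So 7·t + 207 = 2·138.5 = 277 ⇒ t = 10.

10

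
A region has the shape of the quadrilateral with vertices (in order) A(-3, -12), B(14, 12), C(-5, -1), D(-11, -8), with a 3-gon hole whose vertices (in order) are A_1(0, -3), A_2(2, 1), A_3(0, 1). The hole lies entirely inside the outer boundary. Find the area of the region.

153.5

Outer boundary:
Apply the surveyor's formula: 2A = Σ (x_i·y_{i+1} − x_{i+1}·y_i), indices taken mod 4.
A→B: (-3)(12) − (14)(-12) = 132
B→C: (14)(-1) − (-5)(12) = 46
C→D: (-5)(-8) − (-11)(-1) = 29
D→A: (-11)(-12) − (-3)(-8) = 108
Σ = 315
Area = |Σ|/2 = 157.5.
Hole:
Apply the shoelace (surveyor's) formula: 2A = Σ (x_i·y_{i+1} − x_{i+1}·y_i), indices taken mod 3.
Σ = (6) + (2) + (0) = 8
Area = |Σ|/2 = 4.
Net area = 157.5 − 4 = 153.5.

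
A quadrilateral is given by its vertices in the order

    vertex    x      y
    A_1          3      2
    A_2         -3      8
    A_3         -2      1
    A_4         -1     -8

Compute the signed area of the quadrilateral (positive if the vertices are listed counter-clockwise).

Σ = (30) + (13) + (17) + (22) = 82
Signed area = Σ/2 = 41 (positive ⇒ counter-clockwise traversal).

41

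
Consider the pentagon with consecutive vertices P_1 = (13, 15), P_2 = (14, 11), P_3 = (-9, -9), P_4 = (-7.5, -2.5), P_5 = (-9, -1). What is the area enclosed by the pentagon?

Cross-terms: -67, -27, -45, -15, -122  ⇒  Σ = -276
Area = |Σ|/2 = 138.

138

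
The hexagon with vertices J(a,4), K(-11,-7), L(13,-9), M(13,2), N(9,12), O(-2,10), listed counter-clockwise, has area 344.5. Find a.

-4

The doubled signed area Σ (x_i y_{i+1} − x_{i+1} y_i) is linear in a.
With a=0 it equals 621; the coefficient of a is -17 (from the two edges through J).
So -17·a + 621 = 2·344.5 = 689 ⇒ a = -4.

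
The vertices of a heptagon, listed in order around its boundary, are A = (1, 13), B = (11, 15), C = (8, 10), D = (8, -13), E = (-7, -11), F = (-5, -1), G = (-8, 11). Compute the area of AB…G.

A→B: (1)(15) − (11)(13) = -128
B→C: (11)(10) − (8)(15) = -10
C→D: (8)(-13) − (8)(10) = -184
D→E: (8)(-11) − (-7)(-13) = -179
E→F: (-7)(-1) − (-5)(-11) = -48
F→G: (-5)(11) − (-8)(-1) = -63
G→A: (-8)(13) − (1)(11) = -115
Σ = -727
Area = |Σ|/2 = 363.5.

363.5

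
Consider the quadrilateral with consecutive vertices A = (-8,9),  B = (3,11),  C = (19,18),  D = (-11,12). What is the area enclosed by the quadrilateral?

Apply Gauss's area formula: 2A = Σ (x_i·y_{i+1} − x_{i+1}·y_i), indices taken mod 4.
Σ = (-115) + (-155) + (426) + (-3) = 153
Area = |Σ|/2 = 76.5.

76.5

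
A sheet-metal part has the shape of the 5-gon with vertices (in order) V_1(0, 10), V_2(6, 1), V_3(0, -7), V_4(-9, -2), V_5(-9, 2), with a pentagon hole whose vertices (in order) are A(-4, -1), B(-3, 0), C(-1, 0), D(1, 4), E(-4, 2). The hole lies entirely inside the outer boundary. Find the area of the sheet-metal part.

134

Outer boundary:
Apply Gauss's area formula: 2A = Σ (x_i·y_{i+1} − x_{i+1}·y_i), indices taken mod 5.
Σ = (-60) + (-42) + (-63) + (-36) + (-90) = -291
Area = |Σ|/2 = 145.5.
Hole:
Apply the shoelace formula: 2A = Σ (x_i·y_{i+1} − x_{i+1}·y_i), indices taken mod 5.
Σ = (-3) + (0) + (-4) + (18) + (12) = 23
Area = |Σ|/2 = 11.5.
Net area = 145.5 − 11.5 = 134.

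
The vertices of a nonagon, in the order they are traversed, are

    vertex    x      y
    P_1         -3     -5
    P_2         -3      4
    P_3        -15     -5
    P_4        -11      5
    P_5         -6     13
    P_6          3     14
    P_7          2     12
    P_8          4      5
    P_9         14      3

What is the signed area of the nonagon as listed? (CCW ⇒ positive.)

-233.5

Apply the surveyor's formula: 2A = Σ (x_i·y_{i+1} − x_{i+1}·y_i), indices taken mod 9.
Σ = (-27) + (75) + (-130) + (-113) + (-123) + (8) + (-38) + (-58) + (-61) = -467
Signed area = Σ/2 = -233.5 (negative ⇒ clockwise traversal).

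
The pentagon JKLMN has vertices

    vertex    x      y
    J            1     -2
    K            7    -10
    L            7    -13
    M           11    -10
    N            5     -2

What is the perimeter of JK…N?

32

|JK| = √((6)² + (-8)²) = √100 = 10
|KL| = √((0)² + (-3)²) = √9 = 3
|LM| = √((4)² + (3)²) = √25 = 5
|MN| = √((-6)² + (8)²) = √100 = 10
|NJ| = √((-4)² + (0)²) = √16 = 4
Perimeter = 10 + 3 + 5 + 10 + 4 = 32.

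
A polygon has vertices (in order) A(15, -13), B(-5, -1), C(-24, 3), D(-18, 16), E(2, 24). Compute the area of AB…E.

649.5

Apply the surveyor's formula: 2A = Σ (x_i·y_{i+1} − x_{i+1}·y_i), indices taken mod 5.
Cross-terms: -80, -39, -330, -464, -386  ⇒  Σ = -1299
Area = |Σ|/2 = 649.5.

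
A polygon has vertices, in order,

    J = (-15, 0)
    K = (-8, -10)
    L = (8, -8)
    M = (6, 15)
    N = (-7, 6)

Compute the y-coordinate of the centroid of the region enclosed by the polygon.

Apply Gauss's area formula. First the cross-terms c_i = x_i·y_{i+1} − x_{i+1}·y_i:
  150, 144, 168, 141, 90  ⇒  2A = 693, A = 346.5.
Then Σ (y_i + y_{i+1})·c_i = 585, so ȳ = 585 / (6·346.5) = 65/231.

65/231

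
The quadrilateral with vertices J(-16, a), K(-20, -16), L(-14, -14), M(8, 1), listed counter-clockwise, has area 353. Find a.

10

The doubled signed area Σ (x_i y_{i+1} − x_{i+1} y_i) is linear in a.
With a=0 it equals 426; the coefficient of a is 28 (from the two edges through J).
So 28·a + 426 = 2·353 = 706 ⇒ a = 10.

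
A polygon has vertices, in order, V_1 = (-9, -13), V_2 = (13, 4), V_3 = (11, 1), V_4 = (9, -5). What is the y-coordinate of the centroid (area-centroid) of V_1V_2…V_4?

-455/93

Apply the shoelace (surveyor's) formula. First the cross-terms c_i = x_i·y_{i+1} − x_{i+1}·y_i:
  133, -31, -64, -162  ⇒  2A = -124, A = -62.
Then Σ (y_i + y_{i+1})·c_i = 1820, so ȳ = 1820 / (6·(-62)) = -455/93.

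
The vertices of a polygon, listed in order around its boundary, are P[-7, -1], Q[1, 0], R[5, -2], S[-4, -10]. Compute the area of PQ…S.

Cross-terms: 1, -2, -58, -66  ⇒  Σ = -125
Area = |Σ|/2 = 62.5.

62.5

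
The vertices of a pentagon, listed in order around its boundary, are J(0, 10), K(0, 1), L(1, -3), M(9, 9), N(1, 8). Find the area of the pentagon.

Apply the shoelace (surveyor's) formula: 2A = Σ (x_i·y_{i+1} − x_{i+1}·y_i), indices taken mod 5.
Cross-terms: 0, -1, 36, 63, 10  ⇒  Σ = 108
Area = |Σ|/2 = 54.

54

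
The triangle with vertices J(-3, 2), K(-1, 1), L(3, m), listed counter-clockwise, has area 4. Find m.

Write out the shoelace sum; only the two edges meeting at L involve m:
2·Area = [((-1)·m − 3·1) + (3·2 − (-3)·m)] + -1
       = 2·m + 2 = 8
⇒ m = 3.

3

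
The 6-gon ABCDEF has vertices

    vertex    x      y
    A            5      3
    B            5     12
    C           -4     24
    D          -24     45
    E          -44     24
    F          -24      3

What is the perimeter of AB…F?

|AB| = √((0)² + (9)²) = √81 = 9
|BC| = √((-9)² + (12)²) = √225 = 15
|CD| = √((-20)² + (21)²) = √841 = 29
|DE| = √((-20)² + (-21)²) = √841 = 29
|EF| = √((20)² + (-21)²) = √841 = 29
|FA| = √((29)² + (0)²) = √841 = 29
Perimeter = 9 + 15 + 29 + 29 + 29 + 29 = 140.

140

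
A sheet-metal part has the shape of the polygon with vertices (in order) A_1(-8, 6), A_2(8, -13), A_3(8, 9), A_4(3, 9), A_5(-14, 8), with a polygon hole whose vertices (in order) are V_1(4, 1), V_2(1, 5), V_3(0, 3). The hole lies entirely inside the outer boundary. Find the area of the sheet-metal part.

198.5

Outer boundary:
Σ = (56) + (176) + (45) + (150) + (-20) = 407
Area = |Σ|/2 = 203.5.
Hole:
Apply the shoelace formula: 2A = Σ (x_i·y_{i+1} − x_{i+1}·y_i), indices taken mod 3.
Σ = (19) + (3) + (-12) = 10
Area = |Σ|/2 = 5.
Net area = 203.5 − 5 = 198.5.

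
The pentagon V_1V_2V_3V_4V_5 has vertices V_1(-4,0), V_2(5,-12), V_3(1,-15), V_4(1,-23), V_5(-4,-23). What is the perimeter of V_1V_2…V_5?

|V_1V_2| = √((9)² + (-12)²) = √225 = 15
|V_2V_3| = √((-4)² + (-3)²) = √25 = 5
|V_3V_4| = √((0)² + (-8)²) = √64 = 8
|V_4V_5| = √((-5)² + (0)²) = √25 = 5
|V_5V_1| = √((0)² + (23)²) = √529 = 23
Perimeter = 15 + 5 + 8 + 5 + 23 = 56.

56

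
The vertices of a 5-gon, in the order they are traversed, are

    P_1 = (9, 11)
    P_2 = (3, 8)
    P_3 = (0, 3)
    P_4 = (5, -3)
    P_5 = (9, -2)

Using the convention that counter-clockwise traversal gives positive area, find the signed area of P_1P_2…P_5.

83.5

Cross-terms: 39, 9, -15, 17, 117  ⇒  Σ = 167
Signed area = Σ/2 = 83.5 (positive ⇒ counter-clockwise traversal).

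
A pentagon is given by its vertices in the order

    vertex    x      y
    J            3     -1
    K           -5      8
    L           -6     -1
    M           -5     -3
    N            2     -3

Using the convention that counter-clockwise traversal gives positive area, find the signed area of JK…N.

56.5

Apply the shoelace formula: 2A = Σ (x_i·y_{i+1} − x_{i+1}·y_i), indices taken mod 5.
J→K: (3)(8) − (-5)(-1) = 19
K→L: (-5)(-1) − (-6)(8) = 53
L→M: (-6)(-3) − (-5)(-1) = 13
M→N: (-5)(-3) − (2)(-3) = 21
N→J: (2)(-1) − (3)(-3) = 7
Σ = 113
Signed area = Σ/2 = 56.5 (positive ⇒ counter-clockwise traversal).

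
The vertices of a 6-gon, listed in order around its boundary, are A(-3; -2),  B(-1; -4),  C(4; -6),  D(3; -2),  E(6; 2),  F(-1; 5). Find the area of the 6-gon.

54.5

Apply the surveyor's formula: 2A = Σ (x_i·y_{i+1} − x_{i+1}·y_i), indices taken mod 6.
Σ = (10) + (22) + (10) + (18) + (32) + (17) = 109
Area = |Σ|/2 = 54.5.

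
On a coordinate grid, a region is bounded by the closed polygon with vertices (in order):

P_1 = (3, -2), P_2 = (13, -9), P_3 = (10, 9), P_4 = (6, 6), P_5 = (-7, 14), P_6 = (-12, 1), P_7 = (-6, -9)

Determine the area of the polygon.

326

Apply Gauss's area formula: 2A = Σ (x_i·y_{i+1} − x_{i+1}·y_i), indices taken mod 7.
Cross-terms: -1, 207, 6, 126, 161, 114, 39  ⇒  Σ = 652
Area = |Σ|/2 = 326.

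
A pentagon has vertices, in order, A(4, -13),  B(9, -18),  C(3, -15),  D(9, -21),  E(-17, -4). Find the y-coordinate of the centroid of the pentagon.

-12.45

Apply the shoelace (surveyor's) formula. First the cross-terms c_i = x_i·y_{i+1} − x_{i+1}·y_i:
  45, -81, 72, -393, 237  ⇒  2A = -120, A = -60.
Then Σ (y_i + y_{i+1})·c_i = 4482, so ȳ = 4482 / (6·(-60)) = -12.45.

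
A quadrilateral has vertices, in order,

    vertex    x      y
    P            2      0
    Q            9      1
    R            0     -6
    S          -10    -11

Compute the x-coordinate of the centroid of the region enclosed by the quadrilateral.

4/27

Apply the shoelace formula. First the cross-terms c_i = x_i·y_{i+1} − x_{i+1}·y_i:
  2, -54, -60, 22  ⇒  2A = -90, A = -45.
Then Σ (x_i + x_{i+1})·c_i = -40, so x̄ = -40 / (6·(-45)) = 4/27.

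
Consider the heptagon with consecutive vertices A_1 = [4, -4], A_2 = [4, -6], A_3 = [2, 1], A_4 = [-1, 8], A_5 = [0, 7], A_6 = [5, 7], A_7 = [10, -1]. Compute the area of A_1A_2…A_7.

Apply Gauss's area formula: 2A = Σ (x_i·y_{i+1} − x_{i+1}·y_i), indices taken mod 7.
Cross-terms: -8, 16, 17, -7, -35, -75, -36  ⇒  Σ = -128
Area = |Σ|/2 = 64.

64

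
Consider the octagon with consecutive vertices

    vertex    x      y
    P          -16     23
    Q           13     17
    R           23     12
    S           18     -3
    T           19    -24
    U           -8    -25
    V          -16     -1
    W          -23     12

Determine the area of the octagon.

Apply the shoelace formula: 2A = Σ (x_i·y_{i+1} − x_{i+1}·y_i), indices taken mod 8.
Cross-terms: -571, -235, -285, -375, -667, -392, -215, -337  ⇒  Σ = -3077
Area = |Σ|/2 = 1538.5.

1538.5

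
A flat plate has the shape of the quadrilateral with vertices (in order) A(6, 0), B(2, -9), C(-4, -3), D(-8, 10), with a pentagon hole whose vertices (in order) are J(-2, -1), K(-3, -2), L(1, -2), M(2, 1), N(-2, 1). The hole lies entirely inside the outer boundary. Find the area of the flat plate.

99

Outer boundary:
Σ = (-54) + (-42) + (-64) + (-60) = -220
Area = |Σ|/2 = 110.
Hole:
Σ = (1) + (8) + (5) + (4) + (4) = 22
Area = |Σ|/2 = 11.
Net area = 110 − 11 = 99.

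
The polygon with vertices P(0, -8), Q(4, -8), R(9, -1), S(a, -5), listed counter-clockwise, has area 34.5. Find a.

Write out the shoelace sum; only the two edges meeting at S involve a:
2·Area = [(9·(-5) − a·(-1)) + (a·(-8) − 0·(-5))] + 100
       = -7·a + 55 = 69
⇒ a = -2.

-2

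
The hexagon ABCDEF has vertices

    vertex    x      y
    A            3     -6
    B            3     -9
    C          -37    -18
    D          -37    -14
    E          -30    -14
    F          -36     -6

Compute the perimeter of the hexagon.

|AB| = √((0)² + (-3)²) = √9 = 3
|BC| = √((-40)² + (-9)²) = √1681 = 41
|CD| = √((0)² + (4)²) = √16 = 4
|DE| = √((7)² + (0)²) = √49 = 7
|EF| = √((-6)² + (8)²) = √100 = 10
|FA| = √((39)² + (0)²) = √1521 = 39
Perimeter = 3 + 41 + 4 + 7 + 10 + 39 = 104.

104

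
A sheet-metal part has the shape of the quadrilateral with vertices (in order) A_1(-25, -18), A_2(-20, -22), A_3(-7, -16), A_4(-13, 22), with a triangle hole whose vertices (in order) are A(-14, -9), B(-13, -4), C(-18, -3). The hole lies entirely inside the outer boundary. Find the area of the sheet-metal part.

Outer boundary:
Apply the surveyor's formula: 2A = Σ (x_i·y_{i+1} − x_{i+1}·y_i), indices taken mod 4.
A_1→A_2: (-25)(-22) − (-20)(-18) = 190
A_2→A_3: (-20)(-16) − (-7)(-22) = 166
A_3→A_4: (-7)(22) − (-13)(-16) = -362
A_4→A_1: (-13)(-18) − (-25)(22) = 784
Σ = 778
Area = |Σ|/2 = 389.
Hole:
Σ = (-61) + (-33) + (120) = 26
Area = |Σ|/2 = 13.
Net area = 389 − 13 = 376.

376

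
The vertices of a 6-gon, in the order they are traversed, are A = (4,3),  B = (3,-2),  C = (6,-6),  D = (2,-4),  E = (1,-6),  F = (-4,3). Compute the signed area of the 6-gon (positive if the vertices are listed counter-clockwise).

A→B: (4)(-2) − (3)(3) = -17
B→C: (3)(-6) − (6)(-2) = -6
C→D: (6)(-4) − (2)(-6) = -12
D→E: (2)(-6) − (1)(-4) = -8
E→F: (1)(3) − (-4)(-6) = -21
F→A: (-4)(3) − (4)(3) = -24
Σ = -88
Signed area = Σ/2 = -44 (negative ⇒ clockwise traversal).

-44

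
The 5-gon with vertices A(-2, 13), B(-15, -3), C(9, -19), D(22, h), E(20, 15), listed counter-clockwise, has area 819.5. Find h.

-8

Write out the shoelace sum; only the two edges meeting at D involve h:
2·Area = [(9·h − 22·(-19)) + (22·15 − 20·h)] + 803
       = -11·h + 1551 = 1639
⇒ h = -8.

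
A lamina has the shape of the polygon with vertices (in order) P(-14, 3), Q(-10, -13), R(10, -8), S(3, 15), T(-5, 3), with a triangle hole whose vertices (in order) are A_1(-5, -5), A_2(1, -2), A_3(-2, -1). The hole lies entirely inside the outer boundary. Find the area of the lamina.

Outer boundary:
Σ = (212) + (210) + (174) + (84) + (27) = 707
Area = |Σ|/2 = 353.5.
Hole:
Apply Gauss's area formula: 2A = Σ (x_i·y_{i+1} − x_{i+1}·y_i), indices taken mod 3.
Σ = (15) + (-5) + (5) = 15
Area = |Σ|/2 = 7.5.
Net area = 353.5 − 7.5 = 346.

346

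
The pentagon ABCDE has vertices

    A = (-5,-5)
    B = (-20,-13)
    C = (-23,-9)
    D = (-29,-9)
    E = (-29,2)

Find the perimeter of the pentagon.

64

|AB| = √((-15)² + (-8)²) = √289 = 17
|BC| = √((-3)² + (4)²) = √25 = 5
|CD| = √((-6)² + (0)²) = √36 = 6
|DE| = √((0)² + (11)²) = √121 = 11
|EA| = √((24)² + (-7)²) = √625 = 25
Perimeter = 17 + 5 + 6 + 11 + 25 = 64.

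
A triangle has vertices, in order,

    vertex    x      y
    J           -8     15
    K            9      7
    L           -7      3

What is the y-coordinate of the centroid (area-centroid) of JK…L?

25/3

Apply the shoelace (surveyor's) formula. First the cross-terms c_i = x_i·y_{i+1} − x_{i+1}·y_i:
  -191, 76, -81  ⇒  2A = -196, A = -98.
Then Σ (y_i + y_{i+1})·c_i = -4900, so ȳ = -4900 / (6·(-98)) = 25/3.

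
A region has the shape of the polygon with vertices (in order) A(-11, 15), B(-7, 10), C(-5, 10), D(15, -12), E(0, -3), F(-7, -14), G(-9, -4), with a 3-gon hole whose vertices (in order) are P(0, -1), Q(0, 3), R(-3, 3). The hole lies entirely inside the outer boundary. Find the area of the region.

223

Outer boundary:
Apply Gauss's area formula: 2A = Σ (x_i·y_{i+1} − x_{i+1}·y_i), indices taken mod 7.
A→B: (-11)(10) − (-7)(15) = -5
B→C: (-7)(10) − (-5)(10) = -20
C→D: (-5)(-12) − (15)(10) = -90
D→E: (15)(-3) − (0)(-12) = -45
E→F: (0)(-14) − (-7)(-3) = -21
F→G: (-7)(-4) − (-9)(-14) = -98
G→A: (-9)(15) − (-11)(-4) = -179
Σ = -458
Area = |Σ|/2 = 229.
Hole:
Apply the shoelace (surveyor's) formula: 2A = Σ (x_i·y_{i+1} − x_{i+1}·y_i), indices taken mod 3.
Σ = (0) + (9) + (3) = 12
Area = |Σ|/2 = 6.
Net area = 229 − 6 = 223.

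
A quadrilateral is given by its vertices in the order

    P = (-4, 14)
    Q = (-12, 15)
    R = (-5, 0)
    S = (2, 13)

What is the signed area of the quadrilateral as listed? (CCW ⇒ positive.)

99

Apply the surveyor's formula: 2A = Σ (x_i·y_{i+1} − x_{i+1}·y_i), indices taken mod 4.
Cross-terms: 108, 75, -65, 80  ⇒  Σ = 198
Signed area = Σ/2 = 99 (positive ⇒ counter-clockwise traversal).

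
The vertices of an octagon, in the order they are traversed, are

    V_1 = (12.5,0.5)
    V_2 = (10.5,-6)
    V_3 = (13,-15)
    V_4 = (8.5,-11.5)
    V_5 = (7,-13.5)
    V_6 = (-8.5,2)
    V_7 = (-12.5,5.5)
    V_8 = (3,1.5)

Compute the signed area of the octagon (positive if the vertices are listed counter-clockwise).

-195.5

Σ = (-80.25) + (-79.5) + (-22) + (-34.25) + (-100.75) + (-21.75) + (-35.25) + (-17.25) = -391
Signed area = Σ/2 = -195.5 (negative ⇒ clockwise traversal).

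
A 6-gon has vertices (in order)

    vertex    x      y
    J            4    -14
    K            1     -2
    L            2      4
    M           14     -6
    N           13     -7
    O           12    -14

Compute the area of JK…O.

142

Apply the surveyor's formula: 2A = Σ (x_i·y_{i+1} − x_{i+1}·y_i), indices taken mod 6.
Σ = (6) + (8) + (-68) + (-20) + (-98) + (-112) = -284
Area = |Σ|/2 = 142.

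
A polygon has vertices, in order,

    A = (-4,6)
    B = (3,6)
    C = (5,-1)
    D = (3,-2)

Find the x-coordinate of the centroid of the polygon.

Apply Gauss's area formula. First the cross-terms c_i = x_i·y_{i+1} − x_{i+1}·y_i:
  -42, -33, -7, 10  ⇒  2A = -72, A = -36.
Then Σ (x_i + x_{i+1})·c_i = -288, so x̄ = -288 / (6·(-36)) = 4/3.

4/3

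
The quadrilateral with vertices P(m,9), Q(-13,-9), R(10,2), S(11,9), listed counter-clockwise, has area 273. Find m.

The doubled signed area Σ (x_i y_{i+1} − x_{i+1} y_i) is linear in m.
With m=0 it equals 348; the coefficient of m is -18 (from the two edges through P).
So -18·m + 348 = 2·273 = 546 ⇒ m = -11.

-11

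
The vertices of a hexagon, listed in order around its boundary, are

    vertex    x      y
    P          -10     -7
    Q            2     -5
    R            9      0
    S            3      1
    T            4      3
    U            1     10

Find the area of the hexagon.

126.5

Apply Gauss's area formula: 2A = Σ (x_i·y_{i+1} − x_{i+1}·y_i), indices taken mod 6.
P→Q: (-10)(-5) − (2)(-7) = 64
Q→R: (2)(0) − (9)(-5) = 45
R→S: (9)(1) − (3)(0) = 9
S→T: (3)(3) − (4)(1) = 5
T→U: (4)(10) − (1)(3) = 37
U→P: (1)(-7) − (-10)(10) = 93
Σ = 253
Area = |Σ|/2 = 126.5.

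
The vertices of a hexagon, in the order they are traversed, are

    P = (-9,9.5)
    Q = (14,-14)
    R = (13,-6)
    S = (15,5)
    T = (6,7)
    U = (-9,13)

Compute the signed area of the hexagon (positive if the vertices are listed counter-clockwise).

Σ = (-7) + (98) + (155) + (75) + (141) + (31.5) = 493.5
Signed area = Σ/2 = 246.75 (positive ⇒ counter-clockwise traversal).

246.75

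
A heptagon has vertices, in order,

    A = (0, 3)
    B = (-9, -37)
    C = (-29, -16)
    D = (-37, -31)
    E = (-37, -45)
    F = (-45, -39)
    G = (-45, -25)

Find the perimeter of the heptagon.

178

|AB| = √((-9)² + (-40)²) = √1681 = 41
|BC| = √((-20)² + (21)²) = √841 = 29
|CD| = √((-8)² + (-15)²) = √289 = 17
|DE| = √((0)² + (-14)²) = √196 = 14
|EF| = √((-8)² + (6)²) = √100 = 10
|FG| = √((0)² + (14)²) = √196 = 14
|GA| = √((45)² + (28)²) = √2809 = 53
Perimeter = 41 + 29 + 17 + 14 + 10 + 14 + 53 = 178.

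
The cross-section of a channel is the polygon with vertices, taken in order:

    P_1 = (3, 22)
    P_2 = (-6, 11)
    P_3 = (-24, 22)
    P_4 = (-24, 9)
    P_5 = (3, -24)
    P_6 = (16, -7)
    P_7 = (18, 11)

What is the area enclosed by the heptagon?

Σ = (165) + (132) + (312) + (549) + (363) + (302) + (363) = 2186
Area = |Σ|/2 = 1093.

1093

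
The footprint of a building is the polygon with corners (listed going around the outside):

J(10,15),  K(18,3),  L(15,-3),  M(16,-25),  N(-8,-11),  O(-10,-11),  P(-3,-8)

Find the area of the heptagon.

491

Σ = (-240) + (-99) + (-327) + (-376) + (-22) + (47) + (35) = -982
Area = |Σ|/2 = 491.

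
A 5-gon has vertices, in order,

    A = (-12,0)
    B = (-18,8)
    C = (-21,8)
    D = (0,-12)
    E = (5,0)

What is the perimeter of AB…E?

72

|AB| = √((-6)² + (8)²) = √100 = 10
|BC| = √((-3)² + (0)²) = √9 = 3
|CD| = √((21)² + (-20)²) = √841 = 29
|DE| = √((5)² + (12)²) = √169 = 13
|EA| = √((-17)² + (0)²) = √289 = 17
Perimeter = 10 + 3 + 29 + 13 + 17 = 72.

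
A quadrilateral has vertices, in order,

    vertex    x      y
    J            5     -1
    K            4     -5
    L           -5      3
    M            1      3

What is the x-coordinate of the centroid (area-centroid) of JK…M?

Apply Gauss's area formula. First the cross-terms c_i = x_i·y_{i+1} − x_{i+1}·y_i:
  -21, -13, -18, -16  ⇒  2A = -68, A = -34.
Then Σ (x_i + x_{i+1})·c_i = -200, so x̄ = -200 / (6·(-34)) = 50/51.

50/51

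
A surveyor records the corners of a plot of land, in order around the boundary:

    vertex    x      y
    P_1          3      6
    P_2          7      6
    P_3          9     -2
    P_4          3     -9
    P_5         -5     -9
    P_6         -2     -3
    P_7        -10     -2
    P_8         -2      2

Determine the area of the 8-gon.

Apply the shoelace formula: 2A = Σ (x_i·y_{i+1} − x_{i+1}·y_i), indices taken mod 8.
Cross-terms: -24, -68, -75, -72, -3, -26, -24, -18  ⇒  Σ = -310
Area = |Σ|/2 = 155.

155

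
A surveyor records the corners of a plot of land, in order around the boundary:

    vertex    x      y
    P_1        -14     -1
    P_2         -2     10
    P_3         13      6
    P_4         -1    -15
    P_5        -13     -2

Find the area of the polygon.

P_1→P_2: (-14)(10) − (-2)(-1) = -142
P_2→P_3: (-2)(6) − (13)(10) = -142
P_3→P_4: (13)(-15) − (-1)(6) = -189
P_4→P_5: (-1)(-2) − (-13)(-15) = -193
P_5→P_1: (-13)(-1) − (-14)(-2) = -15
Σ = -681
Area = |Σ|/2 = 340.5.

340.5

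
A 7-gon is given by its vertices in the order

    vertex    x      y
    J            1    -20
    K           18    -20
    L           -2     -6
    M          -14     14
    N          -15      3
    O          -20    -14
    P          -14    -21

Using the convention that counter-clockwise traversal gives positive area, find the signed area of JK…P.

521.5

Apply Gauss's area formula: 2A = Σ (x_i·y_{i+1} − x_{i+1}·y_i), indices taken mod 7.
Σ = (340) + (-148) + (-112) + (168) + (270) + (224) + (301) = 1043
Signed area = Σ/2 = 521.5 (positive ⇒ counter-clockwise traversal).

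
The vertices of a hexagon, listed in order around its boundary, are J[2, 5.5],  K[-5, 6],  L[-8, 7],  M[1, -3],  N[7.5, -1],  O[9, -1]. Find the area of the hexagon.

Apply Gauss's area formula: 2A = Σ (x_i·y_{i+1} − x_{i+1}·y_i), indices taken mod 6.
Σ = (39.5) + (13) + (17) + (21.5) + (1.5) + (51.5) = 144
Area = |Σ|/2 = 72.

72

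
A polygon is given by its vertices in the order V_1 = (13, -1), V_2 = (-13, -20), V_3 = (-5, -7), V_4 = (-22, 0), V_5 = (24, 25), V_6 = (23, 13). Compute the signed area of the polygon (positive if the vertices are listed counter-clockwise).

-720.5

Apply Gauss's area formula: 2A = Σ (x_i·y_{i+1} − x_{i+1}·y_i), indices taken mod 6.
Σ = (-273) + (-9) + (-154) + (-550) + (-263) + (-192) = -1441
Signed area = Σ/2 = -720.5 (negative ⇒ clockwise traversal).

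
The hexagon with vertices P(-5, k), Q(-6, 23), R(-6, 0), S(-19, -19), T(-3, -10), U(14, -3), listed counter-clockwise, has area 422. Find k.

22

Write out the shoelace sum; only the two edges meeting at P involve k:
2·Area = [(14·k − (-5)·(-3)) + ((-5)·23 − (-6)·k)] + 534
       = 20·k + 404 = 844
⇒ k = 22.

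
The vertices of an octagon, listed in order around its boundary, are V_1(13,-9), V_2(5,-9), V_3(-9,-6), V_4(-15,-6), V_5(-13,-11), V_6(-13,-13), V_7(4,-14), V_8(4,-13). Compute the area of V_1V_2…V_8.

132.5

Apply the shoelace formula: 2A = Σ (x_i·y_{i+1} − x_{i+1}·y_i), indices taken mod 8.
Σ = (-72) + (-111) + (-36) + (87) + (26) + (234) + (4) + (133) = 265
Area = |Σ|/2 = 132.5.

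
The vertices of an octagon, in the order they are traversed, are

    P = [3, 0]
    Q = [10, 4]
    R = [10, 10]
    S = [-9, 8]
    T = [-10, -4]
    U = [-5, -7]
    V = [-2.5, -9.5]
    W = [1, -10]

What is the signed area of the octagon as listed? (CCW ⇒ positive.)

251.25

Apply the shoelace formula: 2A = Σ (x_i·y_{i+1} − x_{i+1}·y_i), indices taken mod 8.
Σ = (12) + (60) + (170) + (116) + (50) + (30) + (34.5) + (30) = 502.5
Signed area = Σ/2 = 251.25 (positive ⇒ counter-clockwise traversal).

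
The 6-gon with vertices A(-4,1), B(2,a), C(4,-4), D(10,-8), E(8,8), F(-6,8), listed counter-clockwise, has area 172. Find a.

The doubled signed area Σ (x_i y_{i+1} − x_{i+1} y_i) is linear in a.
With a=0 it equals 280; the coefficient of a is -8 (from the two edges through B).
So -8·a + 280 = 2·172 = 344 ⇒ a = -8.

-8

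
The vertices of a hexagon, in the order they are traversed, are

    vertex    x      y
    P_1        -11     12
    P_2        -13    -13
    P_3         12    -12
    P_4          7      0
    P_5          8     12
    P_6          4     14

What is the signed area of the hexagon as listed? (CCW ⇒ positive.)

522.5

Apply the surveyor's formula: 2A = Σ (x_i·y_{i+1} − x_{i+1}·y_i), indices taken mod 6.
Σ = (299) + (312) + (84) + (84) + (64) + (202) = 1045
Signed area = Σ/2 = 522.5 (positive ⇒ counter-clockwise traversal).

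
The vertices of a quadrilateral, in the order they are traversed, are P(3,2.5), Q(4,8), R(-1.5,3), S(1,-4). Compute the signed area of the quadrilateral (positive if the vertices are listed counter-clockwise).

27.75

Σ = (14) + (24) + (3) + (14.5) = 55.5
Signed area = Σ/2 = 27.75 (positive ⇒ counter-clockwise traversal).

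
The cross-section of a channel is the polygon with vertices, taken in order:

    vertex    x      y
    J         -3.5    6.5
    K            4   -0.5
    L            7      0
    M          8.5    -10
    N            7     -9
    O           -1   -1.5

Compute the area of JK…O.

64.25

Cross-terms: -24.25, 3.5, -70, -6.5, -19.5, -11.75  ⇒  Σ = -128.5
Area = |Σ|/2 = 64.25.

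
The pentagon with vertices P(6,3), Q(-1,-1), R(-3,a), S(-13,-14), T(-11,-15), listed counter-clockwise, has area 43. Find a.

-4

The doubled signed area Σ (x_i y_{i+1} − x_{i+1} y_i) is linear in a.
With a=0 it equals 134; the coefficient of a is 12 (from the two edges through R).
So 12·a + 134 = 2·43 = 86 ⇒ a = -4.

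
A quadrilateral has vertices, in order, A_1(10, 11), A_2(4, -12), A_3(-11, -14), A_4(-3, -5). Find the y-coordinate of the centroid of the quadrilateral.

Apply the shoelace (surveyor's) formula. First the cross-terms c_i = x_i·y_{i+1} − x_{i+1}·y_i:
  -164, -188, 13, 17  ⇒  2A = -322, A = -161.
Then Σ (y_i + y_{i+1})·c_i = 4907, so ȳ = 4907 / (6·(-161)) = -701/138.

-701/138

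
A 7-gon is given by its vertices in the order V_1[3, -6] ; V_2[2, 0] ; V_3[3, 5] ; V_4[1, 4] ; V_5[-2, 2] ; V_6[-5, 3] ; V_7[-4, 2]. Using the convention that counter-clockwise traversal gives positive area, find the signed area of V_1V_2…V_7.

31.5

Apply the surveyor's formula: 2A = Σ (x_i·y_{i+1} − x_{i+1}·y_i), indices taken mod 7.
Σ = (12) + (10) + (7) + (10) + (4) + (2) + (18) = 63
Signed area = Σ/2 = 31.5 (positive ⇒ counter-clockwise traversal).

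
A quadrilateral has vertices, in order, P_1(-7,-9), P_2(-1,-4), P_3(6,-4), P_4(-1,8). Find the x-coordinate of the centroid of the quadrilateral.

Apply the surveyor's formula. First the cross-terms c_i = x_i·y_{i+1} − x_{i+1}·y_i:
  19, 28, 44, 65  ⇒  2A = 156, A = 78.
Then Σ (x_i + x_{i+1})·c_i = -312, so x̄ = -312 / (6·78) = -2/3.

-2/3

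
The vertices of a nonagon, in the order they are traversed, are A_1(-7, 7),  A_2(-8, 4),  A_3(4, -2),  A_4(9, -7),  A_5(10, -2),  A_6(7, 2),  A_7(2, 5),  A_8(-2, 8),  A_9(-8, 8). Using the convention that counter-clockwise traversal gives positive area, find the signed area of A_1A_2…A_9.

104.5

Apply the shoelace (surveyor's) formula: 2A = Σ (x_i·y_{i+1} − x_{i+1}·y_i), indices taken mod 9.
Cross-terms: 28, 0, -10, 52, 34, 31, 26, 48, 0  ⇒  Σ = 209
Signed area = Σ/2 = 104.5 (positive ⇒ counter-clockwise traversal).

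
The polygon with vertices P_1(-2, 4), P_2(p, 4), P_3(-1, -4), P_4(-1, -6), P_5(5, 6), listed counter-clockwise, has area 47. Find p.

-5

Write out the shoelace sum; only the two edges meeting at P_2 involve p:
2·Area = [((-2)·4 − p·4) + (p·(-4) − (-1)·4)] + 58
       = -8·p + 54 = 94
⇒ p = -5.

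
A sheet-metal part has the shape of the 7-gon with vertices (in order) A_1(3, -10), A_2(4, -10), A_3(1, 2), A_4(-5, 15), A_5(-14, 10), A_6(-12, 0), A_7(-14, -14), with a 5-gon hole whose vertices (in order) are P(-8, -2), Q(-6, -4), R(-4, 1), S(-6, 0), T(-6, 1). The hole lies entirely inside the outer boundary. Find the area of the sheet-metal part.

Outer boundary:
Apply Gauss's area formula: 2A = Σ (x_i·y_{i+1} − x_{i+1}·y_i), indices taken mod 7.
Cross-terms: 10, 18, 25, 160, 120, 168, 182  ⇒  Σ = 683
Area = |Σ|/2 = 341.5.
Hole:
Apply Gauss's area formula: 2A = Σ (x_i·y_{i+1} − x_{i+1}·y_i), indices taken mod 5.
Σ = (20) + (-22) + (6) + (-6) + (20) = 18
Area = |Σ|/2 = 9.
Net area = 341.5 − 9 = 332.5.

332.5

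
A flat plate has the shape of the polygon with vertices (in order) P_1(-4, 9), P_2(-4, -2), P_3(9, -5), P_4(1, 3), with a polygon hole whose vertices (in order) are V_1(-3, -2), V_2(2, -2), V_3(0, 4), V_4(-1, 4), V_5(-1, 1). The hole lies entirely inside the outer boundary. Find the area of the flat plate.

52.5

Outer boundary:
Cross-terms: 44, 38, 32, 21  ⇒  Σ = 135
Area = |Σ|/2 = 67.5.
Hole:
Cross-terms: 10, 8, 4, 3, 5  ⇒  Σ = 30
Area = |Σ|/2 = 15.
Net area = 67.5 − 15 = 52.5.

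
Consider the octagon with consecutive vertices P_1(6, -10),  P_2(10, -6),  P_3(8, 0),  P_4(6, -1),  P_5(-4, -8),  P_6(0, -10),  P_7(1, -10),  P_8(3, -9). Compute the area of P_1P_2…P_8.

Apply Gauss's area formula: 2A = Σ (x_i·y_{i+1} − x_{i+1}·y_i), indices taken mod 8.
Cross-terms: 64, 48, -8, -52, 40, 10, 21, 24  ⇒  Σ = 147
Area = |Σ|/2 = 73.5.

73.5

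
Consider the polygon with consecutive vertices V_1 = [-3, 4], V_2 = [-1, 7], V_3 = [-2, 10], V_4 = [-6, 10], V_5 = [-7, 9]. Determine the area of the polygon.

21

Apply the shoelace (surveyor's) formula: 2A = Σ (x_i·y_{i+1} − x_{i+1}·y_i), indices taken mod 5.
Cross-terms: -17, 4, 40, 16, -1  ⇒  Σ = 42
Area = |Σ|/2 = 21.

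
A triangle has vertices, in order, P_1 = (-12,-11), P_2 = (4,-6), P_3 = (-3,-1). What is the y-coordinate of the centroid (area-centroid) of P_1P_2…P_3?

-6

Apply the shoelace (surveyor's) formula. First the cross-terms c_i = x_i·y_{i+1} − x_{i+1}·y_i:
  116, -22, 21  ⇒  2A = 115, A = 57.5.
Then Σ (y_i + y_{i+1})·c_i = -2070, so ȳ = -2070 / (6·57.5) = -6.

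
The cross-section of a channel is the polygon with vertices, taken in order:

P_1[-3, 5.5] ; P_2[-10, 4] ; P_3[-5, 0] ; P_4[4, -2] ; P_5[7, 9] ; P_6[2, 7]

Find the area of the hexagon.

93

P_1→P_2: (-3)(4) − (-10)(5.5) = 43
P_2→P_3: (-10)(0) − (-5)(4) = 20
P_3→P_4: (-5)(-2) − (4)(0) = 10
P_4→P_5: (4)(9) − (7)(-2) = 50
P_5→P_6: (7)(7) − (2)(9) = 31
P_6→P_1: (2)(5.5) − (-3)(7) = 32
Σ = 186
Area = |Σ|/2 = 93.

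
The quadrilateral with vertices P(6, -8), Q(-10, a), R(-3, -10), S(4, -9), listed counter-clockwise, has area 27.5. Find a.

-6

The doubled signed area Σ (x_i y_{i+1} − x_{i+1} y_i) is linear in a.
With a=0 it equals 109; the coefficient of a is 9 (from the two edges through Q).
So 9·a + 109 = 2·27.5 = 55 ⇒ a = -6.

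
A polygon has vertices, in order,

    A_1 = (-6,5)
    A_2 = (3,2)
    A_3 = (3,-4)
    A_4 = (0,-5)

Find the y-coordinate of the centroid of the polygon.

1/15

Apply Gauss's area formula. First the cross-terms c_i = x_i·y_{i+1} − x_{i+1}·y_i:
  -27, -18, -15, -30  ⇒  2A = -90, A = -45.
Then Σ (y_i + y_{i+1})·c_i = -18, so ȳ = -18 / (6·(-45)) = 1/15.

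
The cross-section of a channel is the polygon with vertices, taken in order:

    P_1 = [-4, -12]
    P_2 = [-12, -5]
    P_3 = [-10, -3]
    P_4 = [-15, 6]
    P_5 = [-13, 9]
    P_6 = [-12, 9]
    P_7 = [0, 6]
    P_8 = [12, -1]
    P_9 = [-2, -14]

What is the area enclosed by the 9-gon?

Apply the surveyor's formula: 2A = Σ (x_i·y_{i+1} − x_{i+1}·y_i), indices taken mod 9.
Σ = (-124) + (-14) + (-105) + (-57) + (-9) + (-72) + (-72) + (-170) + (-32) = -655
Area = |Σ|/2 = 327.5.

327.5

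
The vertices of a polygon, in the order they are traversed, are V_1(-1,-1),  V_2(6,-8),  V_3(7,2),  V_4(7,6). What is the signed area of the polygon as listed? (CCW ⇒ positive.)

Apply Gauss's area formula: 2A = Σ (x_i·y_{i+1} − x_{i+1}·y_i), indices taken mod 4.
Σ = (14) + (68) + (28) + (-1) = 109
Signed area = Σ/2 = 54.5 (positive ⇒ counter-clockwise traversal).

54.5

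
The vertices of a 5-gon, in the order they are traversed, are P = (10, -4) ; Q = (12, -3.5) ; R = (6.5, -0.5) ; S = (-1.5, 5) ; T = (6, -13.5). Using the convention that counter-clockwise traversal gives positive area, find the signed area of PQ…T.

81.375

Apply Gauss's area formula: 2A = Σ (x_i·y_{i+1} − x_{i+1}·y_i), indices taken mod 5.
Cross-terms: 13, 16.75, 31.75, -9.75, 111  ⇒  Σ = 162.75
Signed area = Σ/2 = 81.375 (positive ⇒ counter-clockwise traversal).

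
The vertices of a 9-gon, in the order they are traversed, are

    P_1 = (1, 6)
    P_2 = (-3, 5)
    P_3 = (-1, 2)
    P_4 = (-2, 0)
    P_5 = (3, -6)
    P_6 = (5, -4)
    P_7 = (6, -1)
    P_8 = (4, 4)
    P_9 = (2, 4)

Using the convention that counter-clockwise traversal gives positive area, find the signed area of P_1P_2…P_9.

Apply Gauss's area formula: 2A = Σ (x_i·y_{i+1} − x_{i+1}·y_i), indices taken mod 9.
Cross-terms: 23, -1, 4, 12, 18, 19, 28, 8, 8  ⇒  Σ = 119
Signed area = Σ/2 = 59.5 (positive ⇒ counter-clockwise traversal).

59.5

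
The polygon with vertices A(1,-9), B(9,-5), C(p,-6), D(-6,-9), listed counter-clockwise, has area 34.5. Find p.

-5

The doubled signed area Σ (x_i y_{i+1} − x_{i+1} y_i) is linear in p.
With p=0 it equals 49; the coefficient of p is -4 (from the two edges through C).
So -4·p + 49 = 2·34.5 = 69 ⇒ p = -5.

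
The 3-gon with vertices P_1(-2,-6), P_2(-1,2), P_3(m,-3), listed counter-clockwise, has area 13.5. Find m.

The doubled signed area Σ (x_i y_{i+1} − x_{i+1} y_i) is linear in m.
With m=0 it equals -13; the coefficient of m is -8 (from the two edges through P_3).
So -8·m + -13 = 2·13.5 = 27 ⇒ m = -5.

-5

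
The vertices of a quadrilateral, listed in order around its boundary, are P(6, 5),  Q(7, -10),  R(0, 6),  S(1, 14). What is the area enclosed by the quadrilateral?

69

Σ = (-95) + (42) + (-6) + (-79) = -138
Area = |Σ|/2 = 69.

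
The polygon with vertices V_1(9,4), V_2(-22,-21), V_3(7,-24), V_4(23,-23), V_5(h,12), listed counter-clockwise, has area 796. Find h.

The doubled signed area Σ (x_i y_{i+1} − x_{i+1} y_i) is linear in h.
With h=0 it equals 1133; the coefficient of h is 27 (from the two edges through V_5).
So 27·h + 1133 = 2·796 = 1592 ⇒ h = 17.

17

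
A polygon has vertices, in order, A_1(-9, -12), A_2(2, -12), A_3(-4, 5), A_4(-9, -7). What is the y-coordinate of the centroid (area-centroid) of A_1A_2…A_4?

Apply the shoelace formula. First the cross-terms c_i = x_i·y_{i+1} − x_{i+1}·y_i:
  132, -38, 73, 45  ⇒  2A = 212, A = 106.
Then Σ (y_i + y_{i+1})·c_i = -3903, so ȳ = -3903 / (6·106) = -1301/212.

-1301/212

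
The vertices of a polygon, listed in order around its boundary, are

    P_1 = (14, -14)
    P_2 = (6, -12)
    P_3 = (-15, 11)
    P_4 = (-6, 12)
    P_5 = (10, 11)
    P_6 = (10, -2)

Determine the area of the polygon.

370

Apply the surveyor's formula: 2A = Σ (x_i·y_{i+1} − x_{i+1}·y_i), indices taken mod 6.
P_1→P_2: (14)(-12) − (6)(-14) = -84
P_2→P_3: (6)(11) − (-15)(-12) = -114
P_3→P_4: (-15)(12) − (-6)(11) = -114
P_4→P_5: (-6)(11) − (10)(12) = -186
P_5→P_6: (10)(-2) − (10)(11) = -130
P_6→P_1: (10)(-14) − (14)(-2) = -112
Σ = -740
Area = |Σ|/2 = 370.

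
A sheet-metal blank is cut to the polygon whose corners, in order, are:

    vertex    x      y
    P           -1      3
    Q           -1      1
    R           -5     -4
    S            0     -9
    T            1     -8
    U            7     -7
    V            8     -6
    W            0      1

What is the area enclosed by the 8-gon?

Apply the shoelace (surveyor's) formula: 2A = Σ (x_i·y_{i+1} − x_{i+1}·y_i), indices taken mod 8.
Cross-terms: 2, 9, 45, 9, 49, 14, 8, 1  ⇒  Σ = 137
Area = |Σ|/2 = 68.5.

68.5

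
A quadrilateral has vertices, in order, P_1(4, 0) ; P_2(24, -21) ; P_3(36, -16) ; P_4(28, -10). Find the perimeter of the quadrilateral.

|P_1P_2| = √((20)² + (-21)²) = √841 = 29
|P_2P_3| = √((12)² + (5)²) = √169 = 13
|P_3P_4| = √((-8)² + (6)²) = √100 = 10
|P_4P_1| = √((-24)² + (10)²) = √676 = 26
Perimeter = 29 + 13 + 10 + 26 = 78.

78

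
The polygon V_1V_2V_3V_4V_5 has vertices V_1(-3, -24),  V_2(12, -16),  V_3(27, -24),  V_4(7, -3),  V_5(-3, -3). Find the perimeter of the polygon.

|V_1V_2| = √((15)² + (8)²) = √289 = 17
|V_2V_3| = √((15)² + (-8)²) = √289 = 17
|V_3V_4| = √((-20)² + (21)²) = √841 = 29
|V_4V_5| = √((-10)² + (0)²) = √100 = 10
|V_5V_1| = √((0)² + (-21)²) = √441 = 21
Perimeter = 17 + 17 + 29 + 10 + 21 = 94.

94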